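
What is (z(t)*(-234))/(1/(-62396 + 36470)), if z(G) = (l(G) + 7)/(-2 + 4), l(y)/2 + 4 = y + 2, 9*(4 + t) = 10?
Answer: -8425950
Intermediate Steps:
t = -26/9 (t = -4 + (⅑)*10 = -4 + 10/9 = -26/9 ≈ -2.8889)
l(y) = -4 + 2*y (l(y) = -8 + 2*(y + 2) = -8 + 2*(2 + y) = -8 + (4 + 2*y) = -4 + 2*y)
z(G) = 3/2 + G (z(G) = ((-4 + 2*G) + 7)/(-2 + 4) = (3 + 2*G)/2 = (3 + 2*G)*(½) = 3/2 + G)
(z(t)*(-234))/(1/(-62396 + 36470)) = ((3/2 - 26/9)*(-234))/(1/(-62396 + 36470)) = (-25/18*(-234))/(1/(-25926)) = 325/(-1/25926) = 325*(-25926) = -8425950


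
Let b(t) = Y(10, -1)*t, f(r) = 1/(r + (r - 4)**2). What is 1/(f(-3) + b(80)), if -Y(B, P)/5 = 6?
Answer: -46/110399 ≈ -0.00041667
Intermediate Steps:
Y(B, P) = -30 (Y(B, P) = -5*6 = -30)
f(r) = 1/(r + (-4 + r)**2)
b(t) = -30*t
1/(f(-3) + b(80)) = 1/(1/(-3 + (-4 - 3)**2) - 30*80) = 1/(1/(-3 + (-7)**2) - 2400) = 1/(1/(-3 + 49) - 2400) = 1/(1/46 - 2400) = 1/(-110399/46) = -46/110399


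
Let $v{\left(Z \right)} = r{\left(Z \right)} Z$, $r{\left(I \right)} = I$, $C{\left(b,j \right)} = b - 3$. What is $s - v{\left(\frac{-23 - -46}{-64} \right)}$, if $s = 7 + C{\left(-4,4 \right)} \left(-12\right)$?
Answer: $\frac{372207}{4096} \approx 90.871$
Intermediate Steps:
$C{\left(b,j \right)} = -3 + b$
$v{\left(Z \right)} = Z^{2}$ ($v{\left(Z \right)} = Z Z = Z^{2}$)
$s = 91$ ($s = 7 + \left(-3 - 4\right) \left(-12\right) = 7 - -84 = 7 + 84 = 91$)
$s - v{\left(\frac{-23 - -46}{-64} \right)} = 91 - \left(\frac{-23 - -46}{-64}\right)^{2} = 91 - \left(\left(-23 + 46\right) \left(- \frac{1}{64}\right)\right)^{2} = 91 - \left(23 \left(- \frac{1}{64}\right)\right)^{2} = 91 - \left(- \frac{23}{64}\right)^{2} = 91 - \frac{529}{4096} = \frac{372207}{4096}$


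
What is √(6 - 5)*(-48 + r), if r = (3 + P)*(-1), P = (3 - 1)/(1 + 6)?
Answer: -359/7 ≈ -51.286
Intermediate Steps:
P = 2/7 ≈ 0.28571
r = -23/7 (r = (3 + 2/7)*(-1) = (23/7)*(-1) = -23/7 ≈ -3.2857)
√(6 - 5)*(-48 + r) = √(6 - 5)*(-48 - 23/7) = √1*(-359/7) = 1*(-359/7) = -359/7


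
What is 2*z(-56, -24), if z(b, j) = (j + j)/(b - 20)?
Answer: 24/19 ≈ 1.2632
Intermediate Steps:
z(b, j) = 2*j/(-20 + b) (z(b, j) = (2*j)/(-20 + b) = 2*j/(-20 + b))
2*z(-56, -24) = 2*(2*(-24)/(-20 - 56)) = 2*(2*(-24)/(-76)) = 2*(2*(-24)*(-1/76)) = 2*(12/19) = 24/19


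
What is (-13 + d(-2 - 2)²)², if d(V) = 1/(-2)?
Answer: 2601/16 ≈ 162.56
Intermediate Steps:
d(V) = -½
(-13 + d(-2 - 2)²)² = (-13 + (-½)²)² = (-13 + ¼)² = (-51/4)² = 2601/16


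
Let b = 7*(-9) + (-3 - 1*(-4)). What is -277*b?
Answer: 17174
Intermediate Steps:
b = -62 (b = -63 + (-3 + 4) = -63 + 1 = -62)
-277*b = -277*(-62) = 17174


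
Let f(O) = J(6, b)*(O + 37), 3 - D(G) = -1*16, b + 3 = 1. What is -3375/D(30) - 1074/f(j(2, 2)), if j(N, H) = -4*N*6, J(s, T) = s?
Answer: -33724/209 ≈ -161.36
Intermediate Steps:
b = -2 (b = -3 + 1 = -2)
D(G) = 19 (D(G) = 3 - (-1)*16 = 3 - 1*(-16) = 3 + 16 = 19)
j(N, H) = -24*N
f(O) = 222 + 6*O (f(O) = 6*(O + 37) = 6*(37 + O) = 222 + 6*O)
-3375/D(30) - 1074/f(j(2, 2)) = -3375/19 - 1074/(222 + 6*(-24*2)) = -3375*1/19 - 1074/(222 + 6*(-48)) = -3375/19 - 1074/(222 - 288) = -3375/19 - 1074/(-66) = -3375/19 - 1074*(-1/66) = -3375/19 + 179/11 = -33724/209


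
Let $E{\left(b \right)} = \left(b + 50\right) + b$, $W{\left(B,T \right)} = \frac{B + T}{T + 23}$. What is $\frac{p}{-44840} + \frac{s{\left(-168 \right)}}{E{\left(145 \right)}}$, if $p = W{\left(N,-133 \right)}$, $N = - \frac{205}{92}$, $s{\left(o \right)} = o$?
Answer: $- \frac{346542747}{701297600} \approx -0.49414$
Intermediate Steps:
$N = - \frac{205}{92}$ ($N = \left(-205\right) \frac{1}{92} = - \frac{205}{92} \approx -2.2283$)
$W{\left(B,T \right)} = \frac{B + T}{23 + T}$
$p = \frac{1131}{920}$ ($p = \frac{- \frac{205}{92} - 133}{23 - 133} = \frac{1}{-110} \left(- \frac{12441}{92}\right) = \left(- \frac{1}{110}\right) \left(- \frac{12441}{92}\right) = \frac{1131}{920} \approx 1.2293$)
$E{\left(b \right)} = 50 + 2 b$ ($E{\left(b \right)} = \left(50 + b\right) + b = 50 + 2 b$)
$\frac{p}{-44840} + \frac{s{\left(-168 \right)}}{E{\left(145 \right)}} = \frac{1131}{920 \left(-44840\right)} - \frac{168}{50 + 2 \cdot 145} = \frac{1131}{920} \left(- \frac{1}{44840}\right) - \frac{168}{50 + 290} = - \frac{1131}{41252800} - \frac{168}{340} = - \frac{1131}{41252800} - \frac{42}{85} = - \frac{346542747}{701297600}$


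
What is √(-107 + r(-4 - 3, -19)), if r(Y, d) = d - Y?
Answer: I*√119 ≈ 10.909*I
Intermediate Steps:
√(-107 + r(-4 - 3, -19)) = √(-107 + (-19 - (-4 - 3))) = √(-107 + (-19 - 1*(-7))) = √(-107 + (-19 + 7)) = √(-107 - 12) = √(-119) = I*√119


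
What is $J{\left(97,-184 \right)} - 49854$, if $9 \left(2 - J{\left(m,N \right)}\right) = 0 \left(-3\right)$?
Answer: $-49852$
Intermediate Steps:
$J{\left(m,N \right)} = 2$ ($J{\left(m,N \right)} = 2 - \frac{0 \left(-3\right)}{9} = 2 - 0 = 2 + 0 = 2$)
$J{\left(97,-184 \right)} - 49854 = 2 - 49854 = -49852$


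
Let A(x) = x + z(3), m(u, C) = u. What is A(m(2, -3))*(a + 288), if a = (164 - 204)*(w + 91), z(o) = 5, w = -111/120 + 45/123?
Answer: -955605/41 ≈ -23307.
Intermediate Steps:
w = -917/1640 (w = -111*1/120 + 45*(1/123) = -37/40 + 15/41 = -917/1640 ≈ -0.55915)
A(x) = 5 + x (A(x) = x + 5 = 5 + x)
a = -148323/41 (a = (164 - 204)*(-917/1640 + 91) = -40*148323/1640 = -148323/41 ≈ -3617.6)
A(m(2, -3))*(a + 288) = (5 + 2)*(-148323/41 + 288) = 7*(-136515/41) = -955605/41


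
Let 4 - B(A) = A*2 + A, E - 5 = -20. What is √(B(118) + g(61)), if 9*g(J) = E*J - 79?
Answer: 4*I*√259/3 ≈ 21.458*I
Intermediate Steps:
E = -15 (E = 5 - 20 = -15)
g(J) = -79/9 - 5*J/3 (g(J) = (-15*J - 79)/9 = (-79 - 15*J)/9 = -79/9 - 5*J/3)
B(A) = 4 - 3*A (B(A) = 4 - (A*2 + A) = 4 - (2*A + A) = 4 - 3*A)
√(B(118) + g(61)) = √((4 - 3*118) + (-79/9 - 5/3*61)) = √((4 - 354) + (-79/9 - 305/3)) = √(-350 - 994/9) = √(-4144/9) = 4*I*√259/3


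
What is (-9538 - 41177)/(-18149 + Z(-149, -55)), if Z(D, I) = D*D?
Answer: -50715/4052 ≈ -12.516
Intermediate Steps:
Z(D, I) = D²
(-9538 - 41177)/(-18149 + Z(-149, -55)) = (-9538 - 41177)/(-18149 + (-149)²) = -50715/(-18149 + 22201) = -50715/4052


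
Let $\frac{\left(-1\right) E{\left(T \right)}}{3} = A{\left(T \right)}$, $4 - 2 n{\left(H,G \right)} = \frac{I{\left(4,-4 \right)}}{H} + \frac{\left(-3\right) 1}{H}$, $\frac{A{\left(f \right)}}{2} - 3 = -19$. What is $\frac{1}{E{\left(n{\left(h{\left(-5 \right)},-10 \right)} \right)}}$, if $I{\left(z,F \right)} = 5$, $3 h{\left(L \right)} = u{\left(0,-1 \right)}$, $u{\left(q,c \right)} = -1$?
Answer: $\frac{1}{96} \approx 0.010417$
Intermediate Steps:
$h{\left(L \right)} = - \frac{1}{3}$ ($h{\left(L \right)} = \frac{1}{3} \left(-1\right) = - \frac{1}{3}$)
$A{\left(f \right)} = -32$ ($A{\left(f \right)} = 6 + 2 \left(-19\right) = 6 - 38 = -32$)
$n{\left(H,G \right)} = 2 - \frac{1}{H}$ ($n{\left(H,G \right)} = 2 - \frac{\frac{5}{H} + \frac{\left(-3\right) 1}{H}}{2} = 2 - \frac{\frac{5}{H} - \frac{3}{H}}{2} = 2 - \frac{2 \frac{1}{H}}{2} = 2 - \frac{1}{H}$)
$E{\left(T \right)} = 96$ ($E{\left(T \right)} = \left(-3\right) \left(-32\right) = 96$)
$\frac{1}{E{\left(n{\left(h{\left(-5 \right)},-10 \right)} \right)}} = \frac{1}{96}$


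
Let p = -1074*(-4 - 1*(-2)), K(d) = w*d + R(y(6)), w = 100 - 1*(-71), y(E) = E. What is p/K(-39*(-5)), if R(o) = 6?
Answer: 716/11117 ≈ 0.064406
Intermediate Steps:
w = 171 (w = 100 + 71 = 171)
K(d) = 6 + 171*d (K(d) = 171*d + 6 = 6 + 171*d)
p = 2148 (p = -1074*(-4 + 2) = -1074*(-2) = 2148)
p/K(-39*(-5)) = 2148/(6 + 171*(-39*(-5))) = 2148/(6 + 171*195) = 2148/(6 + 33345) = 2148/33351 = 2148*(1/33351) = 716/11117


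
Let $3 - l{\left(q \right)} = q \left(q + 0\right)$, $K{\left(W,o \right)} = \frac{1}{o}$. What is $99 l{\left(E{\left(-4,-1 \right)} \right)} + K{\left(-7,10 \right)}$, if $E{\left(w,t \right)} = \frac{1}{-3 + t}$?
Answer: $\frac{23273}{80} \approx 290.91$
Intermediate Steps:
$l{\left(q \right)} = 3 - q^{2}$ ($l{\left(q \right)} = 3 - q \left(q + 0\right) = 3 - q q = 3 - q^{2}$)
$99 l{\left(E{\left(-4,-1 \right)} \right)} + K{\left(-7,10 \right)} = 99 \left(3 - \left(\frac{1}{-3 - 1}\right)^{2}\right) + \frac{1}{10} = 99 \left(3 - \left(\frac{1}{-4}\right)^{2}\right) + \frac{1}{10} = 99 \left(3 - \left(- \frac{1}{4}\right)^{2}\right) + \frac{1}{10} = 99 \left(3 - \frac{1}{16}\right) + \frac{1}{10} = 99 \cdot \frac{47}{16} + \frac{1}{10} = \frac{4653}{16} + \frac{1}{10} = \frac{23273}{80}$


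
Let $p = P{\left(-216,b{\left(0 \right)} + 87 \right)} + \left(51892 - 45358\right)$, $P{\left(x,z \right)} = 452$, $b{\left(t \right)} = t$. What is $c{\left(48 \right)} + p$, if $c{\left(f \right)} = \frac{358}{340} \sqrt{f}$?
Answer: $6986 + \frac{358 \sqrt{3}}{85} \approx 6993.3$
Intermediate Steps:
$c{\left(f \right)} = \frac{179 \sqrt{f}}{170}$ ($c{\left(f \right)} = 358 \cdot \frac{1}{340} \sqrt{f} = \frac{179 \sqrt{f}}{170}$)
$p = 6986$ ($p = 452 + \left(51892 - 45358\right) = 452 + 6534 = 6986$)
$c{\left(48 \right)} + p = \frac{179 \sqrt{48}}{170} + 6986 = \frac{179 \cdot 4 \sqrt{3}}{170} + 6986 = \frac{358 \sqrt{3}}{85} + 6986 = 6986 + \frac{358 \sqrt{3}}{85}$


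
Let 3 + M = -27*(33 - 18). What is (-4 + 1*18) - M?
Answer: 422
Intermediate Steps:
M = -408 (M = -3 - 27*(33 - 18) = -3 - 27*15 = -3 - 405 = -408)
(-4 + 1*18) - M = (-4 + 1*18) - 1*(-408) = (-4 + 18) + 408 = 14 + 408 = 422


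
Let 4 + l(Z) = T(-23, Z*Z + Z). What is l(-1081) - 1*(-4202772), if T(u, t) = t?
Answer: 5370248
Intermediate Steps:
l(Z) = -4 + Z + Z² (l(Z) = -4 + (Z*Z + Z) = -4 + (Z² + Z) = -4 + (Z + Z²) = -4 + Z + Z²)
l(-1081) - 1*(-4202772) = (-4 - 1081*(1 - 1081)) - 1*(-4202772) = (-4 - 1081*(-1080)) + 4202772 = (-4 + 1167480) + 4202772 = 1167476 + 4202772 = 5370248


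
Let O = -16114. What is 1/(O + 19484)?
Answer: 1/3370 ≈ 0.00029674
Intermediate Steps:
1/(O + 19484) = 1/(-16114 + 19484) = 1/3370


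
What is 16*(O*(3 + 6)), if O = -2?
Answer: -288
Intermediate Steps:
16*(O*(3 + 6)) = 16*(-2*(3 + 6)) = 16*(-2*9) = 16*(-18) = -288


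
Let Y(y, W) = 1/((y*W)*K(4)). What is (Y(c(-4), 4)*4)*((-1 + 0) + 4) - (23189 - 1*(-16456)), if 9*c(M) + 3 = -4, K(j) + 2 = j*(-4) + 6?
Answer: -1110051/28 ≈ -39645.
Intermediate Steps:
K(j) = 4 - 4*j (K(j) = -2 + (j*(-4) + 6) = -2 + (-4*j + 6) = -2 + (6 - 4*j) = 4 - 4*j)
c(M) = -7/9 (c(M) = -⅓ + (⅑)*(-4) = -⅓ - 4/9 = -7/9)
Y(y, W) = -1/(12*W*y) (Y(y, W) = 1/((y*W)*(4 - 4*4)) = 1/((W*y)*(4 - 16)) = 1/((W*y)*(-12)) = 1/(-12*W*y) = -1/(12*W*y))
(Y(c(-4), 4)*4)*((-1 + 0) + 4) - (23189 - 1*(-16456)) = (-1/12/(4*(-7/9))*4)*((-1 + 0) + 4) - (23189 - 1*(-16456)) = (-1/12*¼*(-9/7)*4)*(-1 + 4) - (23189 + 16456) = ((3/112)*4)*3 - 1*39645 = (3/28)*3 - 39645 = 9/28 - 39645 = -1110051/28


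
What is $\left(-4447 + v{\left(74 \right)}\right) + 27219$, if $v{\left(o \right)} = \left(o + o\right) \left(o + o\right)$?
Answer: $44676$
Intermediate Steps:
$v{\left(o \right)} = 4 o^{2}$ ($v{\left(o \right)} = 2 o 2 o = 4 o^{2}$)
$\left(-4447 + v{\left(74 \right)}\right) + 27219 = \left(-4447 + 4 \cdot 74^{2}\right) + 27219 = \left(-4447 + 4 \cdot 5476\right) + 27219 = \left(-4447 + 21904\right) + 27219 = 17457 + 27219 = 44676$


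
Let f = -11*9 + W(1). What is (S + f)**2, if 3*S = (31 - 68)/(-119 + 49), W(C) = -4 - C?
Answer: 475370809/44100 ≈ 10779.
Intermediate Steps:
f = -104 (f = -11*9 + (-4 - 1*1) = -99 + (-4 - 1) = -99 - 5 = -104)
S = 37/210 (S = ((31 - 68)/(-119 + 49))/3 = (-37/(-70))/3 = (-37*(-1/70))/3 = (1/3)*(37/70) = 37/210 ≈ 0.17619)
(S + f)**2 = (37/210 - 104)**2 = (-21803/210)**2 = 475370809/44100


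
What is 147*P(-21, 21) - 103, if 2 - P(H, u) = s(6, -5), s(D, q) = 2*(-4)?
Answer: 1367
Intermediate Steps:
s(D, q) = -8
P(H, u) = 10 (P(H, u) = 2 - 1*(-8) = 2 + 8 = 10)
147*P(-21, 21) - 103 = 147*10 - 103 = 1470 - 103 = 1367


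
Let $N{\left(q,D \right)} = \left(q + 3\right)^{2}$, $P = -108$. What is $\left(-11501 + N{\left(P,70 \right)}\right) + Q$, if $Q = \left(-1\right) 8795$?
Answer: $-9271$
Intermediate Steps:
$N{\left(q,D \right)} = \left(3 + q\right)^{2}$
$Q = -8795$
$\left(-11501 + N{\left(P,70 \right)}\right) + Q = \left(-11501 + \left(3 - 108\right)^{2}\right) - 8795 = \left(-11501 + \left(-105\right)^{2}\right) - 8795 = \left(-11501 + 11025\right) - 8795 = -476 - 8795 = -9271$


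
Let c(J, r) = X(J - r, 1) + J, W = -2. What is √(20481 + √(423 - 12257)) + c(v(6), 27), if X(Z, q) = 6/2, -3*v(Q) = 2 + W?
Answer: 3 + √(20481 + I*√11834) ≈ 146.11 + 0.38007*I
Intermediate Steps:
v(Q) = 0 (v(Q) = -(2 - 2)/3 = -⅓*0 = 0)
X(Z, q) = 3 (X(Z, q) = 6*(½) = 3)
c(J, r) = 3 + J
√(20481 + √(423 - 12257)) + c(v(6), 27) = √(20481 + √(423 - 12257)) + (3 + 0) = √(20481 + √(-11834)) + 3 = √(20481 + I*√11834) + 3 = 3 + √(20481 + I*√11834)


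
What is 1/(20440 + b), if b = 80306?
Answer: 1/100746 ≈ 9.9259e-6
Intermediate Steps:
1/(20440 + b) = 1/(20440 + 80306) = 1/100746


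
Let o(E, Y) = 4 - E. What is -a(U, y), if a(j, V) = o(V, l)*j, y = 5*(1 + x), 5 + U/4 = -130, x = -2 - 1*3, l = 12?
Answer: 12960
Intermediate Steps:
x = -5 (x = -2 - 3 = -5)
U = -540 (U = -20 + 4*(-130) = -20 - 520 = -540)
y = -20 (y = 5*(1 - 5) = 5*(-4) = -20)
a(j, V) = j*(4 - V) (a(j, V) = (4 - V)*j = j*(4 - V))
-a(U, y) = -(-540)*(4 - 1*(-20)) = -(-540)*(4 + 20) = -(-540)*24 = -1*(-12960) = 12960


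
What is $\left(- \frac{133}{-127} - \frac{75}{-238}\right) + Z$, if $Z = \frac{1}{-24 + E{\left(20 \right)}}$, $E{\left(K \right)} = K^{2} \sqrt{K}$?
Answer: $\frac{8234362895}{6044111864} + \frac{25 \sqrt{5}}{99982} \approx 1.3629$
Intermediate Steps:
$E{\left(K \right)} = K^{\frac{5}{2}}$
$Z = \frac{1}{-24 + 800 \sqrt{5}}$ ($Z = \frac{1}{-24 + 20^{\frac{5}{2}}} = \frac{1}{-24 + 800 \sqrt{5}} \approx 0.00056662$)
$\left(- \frac{133}{-127} - \frac{75}{-238}\right) + Z = \left(- \frac{133}{-127} - \frac{75}{-238}\right) + \left(\frac{3}{399928} + \frac{25 \sqrt{5}}{99982}\right) = \left(\left(-133\right) \left(- \frac{1}{127}\right) - - \frac{75}{238}\right) + \left(\frac{3}{399928} + \frac{25 \sqrt{5}}{99982}\right) = \left(\frac{133}{127} + \frac{75}{238}\right) + \left(\frac{3}{399928} + \frac{25 \sqrt{5}}{99982}\right) = \frac{41179}{30226} + \left(\frac{3}{399928} + \frac{25 \sqrt{5}}{99982}\right) = \frac{8234362895}{6044111864} + \frac{25 \sqrt{5}}{99982}$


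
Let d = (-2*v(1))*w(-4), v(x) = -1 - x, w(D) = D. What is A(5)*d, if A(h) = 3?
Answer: -48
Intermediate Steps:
d = -16 (d = -2*(-1 - 1*1)*(-4) = -2*(-1 - 1)*(-4) = -2*(-2)*(-4) = 4*(-4) = -16)
A(5)*d = 3*(-16) = -48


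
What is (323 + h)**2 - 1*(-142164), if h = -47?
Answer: 218340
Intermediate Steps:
(323 + h)**2 - 1*(-142164) = (323 - 47)**2 - 1*(-142164) = 276**2 + 142164 = 76176 + 142164 = 218340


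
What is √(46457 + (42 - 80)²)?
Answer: √47901 ≈ 218.86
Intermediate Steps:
√(46457 + (42 - 80)²) = √(46457 + (-38)²) = √(46457 + 1444) = √47901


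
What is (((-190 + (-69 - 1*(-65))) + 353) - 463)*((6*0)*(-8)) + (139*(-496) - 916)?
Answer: -69860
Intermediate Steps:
(((-190 + (-69 - 1*(-65))) + 353) - 463)*((6*0)*(-8)) + (139*(-496) - 916) = (((-190 + (-69 + 65)) + 353) - 463)*(0*(-8)) + (-68944 - 916) = (((-190 - 4) + 353) - 463)*0 - 69860 = ((-194 + 353) - 463)*0 - 69860 = (159 - 463)*0 - 69860 = -304*0 - 69860 = 0 - 69860 = -69860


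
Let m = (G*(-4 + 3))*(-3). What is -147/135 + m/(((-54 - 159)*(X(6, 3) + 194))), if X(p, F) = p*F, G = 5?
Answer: -737773/677340 ≈ -1.0892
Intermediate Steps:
m = 15 (m = (5*(-4 + 3))*(-3) = (5*(-1))*(-3) = -5*(-3) = 15)
X(p, F) = F*p
-147/135 + m/(((-54 - 159)*(X(6, 3) + 194))) = -147/135 + 15/(((-54 - 159)*(3*6 + 194))) = -147*1/135 + 15/((-213*(18 + 194))) = -49/45 + 15/((-213*212)) = -49/45 + 15/(-45156) = -49/45 + 15*(-1/45156) = -49/45 - 5/15052 = -737773/677340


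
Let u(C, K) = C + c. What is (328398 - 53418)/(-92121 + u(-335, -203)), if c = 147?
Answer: -274980/92309 ≈ -2.9789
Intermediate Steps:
u(C, K) = 147 + C (u(C, K) = C + 147 = 147 + C)
(328398 - 53418)/(-92121 + u(-335, -203)) = (328398 - 53418)/(-92121 + (147 - 335)) = 274980/(-92121 - 188) = 274980/(-92309) = 274980*(-1/92309) = -274980/92309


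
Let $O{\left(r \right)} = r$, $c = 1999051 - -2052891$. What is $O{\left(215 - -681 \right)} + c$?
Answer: $4052838$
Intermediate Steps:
$c = 4051942$ ($c = 1999051 + 2052891 = 4051942$)
$O{\left(215 - -681 \right)} + c = \left(215 - -681\right) + 4051942 = \left(215 + 681\right) + 4051942 = 896 + 4051942 = 4052838$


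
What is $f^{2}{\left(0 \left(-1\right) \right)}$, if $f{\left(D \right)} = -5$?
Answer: $25$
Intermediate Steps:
$f^{2}{\left(0 \left(-1\right) \right)} = \left(-5\right)^{2} = 25$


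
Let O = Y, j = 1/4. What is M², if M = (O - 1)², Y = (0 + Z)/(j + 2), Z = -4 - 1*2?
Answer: 14641/81 ≈ 180.75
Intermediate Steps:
j = ¼ ≈ 0.25000
Z = -6 (Z = -4 - 2 = -6)
Y = -8/3 (Y = (0 - 6)/(¼ + 2) = -6/9/4 = -6*4/9 = -8/3 ≈ -2.6667)
O = -8/3 ≈ -2.6667
M = 121/9 (M = (-8/3 - 1)² = (-11/3)² = 121/9 ≈ 13.444)
M² = (121/9)² = 14641/81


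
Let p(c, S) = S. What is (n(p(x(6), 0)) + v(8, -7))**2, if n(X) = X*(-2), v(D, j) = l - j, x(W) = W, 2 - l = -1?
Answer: 100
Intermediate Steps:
l = 3 (l = 2 - 1*(-1) = 2 + 1 = 3)
v(D, j) = 3 - j
n(X) = -2*X
(n(p(x(6), 0)) + v(8, -7))**2 = (-2*0 + (3 - 1*(-7)))**2 = (0 + (3 + 7))**2 = (0 + 10)**2 = 10**2 = 100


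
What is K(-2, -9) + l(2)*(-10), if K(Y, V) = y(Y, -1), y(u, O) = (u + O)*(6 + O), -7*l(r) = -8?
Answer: -185/7 ≈ -26.429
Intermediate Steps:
l(r) = 8/7 (l(r) = -⅐*(-8) = 8/7)
y(u, O) = (6 + O)*(O + u) (y(u, O) = (O + u)*(6 + O) = (6 + O)*(O + u))
K(Y, V) = -5 + 5*Y (K(Y, V) = (-1)² + 6*(-1) + 6*Y - Y = 1 - 6 + 6*Y - Y = -5 + 5*Y)
K(-2, -9) + l(2)*(-10) = (-5 + 5*(-2)) + (8/7)*(-10) = (-5 - 10) - 80/7 = -15 - 80/7 = -185/7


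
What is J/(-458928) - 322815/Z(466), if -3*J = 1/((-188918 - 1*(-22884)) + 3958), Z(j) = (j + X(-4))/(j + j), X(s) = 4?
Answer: -6713579546292627119/10487751248448 ≈ -6.4014e+5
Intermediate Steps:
Z(j) = (4 + j)/(2*j) (Z(j) = (j + 4)/(j + j) = (4 + j)/((2*j)) = (4 + j)*(1/(2*j)) = (4 + j)/(2*j))
J = 1/486228 (J = -1/(3*((-188918 - 1*(-22884)) + 3958)) = -1/(3*((-188918 + 22884) + 3958)) = -1/(3*(-166034 + 3958)) = -⅓/(-162076) = -⅓*(-1/162076) = 1/486228 ≈ 2.0566e-6)
J/(-458928) - 322815/Z(466) = (1/486228)/(-458928) - 322815*932/(4 + 466) = (1/486228)*(-1/458928) - 322815/((½)*(1/466)*470) = -1/223143643584 - 322815/235/466 = -1/223143643584 - 322815*466/235 = -1/223143643584 - 30086358/47 = -6713579546292627119/10487751248448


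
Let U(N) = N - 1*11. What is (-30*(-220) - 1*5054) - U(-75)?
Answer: 1632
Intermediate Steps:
U(N) = -11 + N (U(N) = N - 11 = -11 + N)
(-30*(-220) - 1*5054) - U(-75) = (-30*(-220) - 1*5054) - (-11 - 75) = (6600 - 5054) - 1*(-86) = 1546 + 86 = 1632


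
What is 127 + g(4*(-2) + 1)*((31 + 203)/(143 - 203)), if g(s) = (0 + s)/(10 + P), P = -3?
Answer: 1309/10 ≈ 130.90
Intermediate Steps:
g(s) = s/7 (g(s) = (0 + s)/(10 - 3) = s/7)
127 + g(4*(-2) + 1)*((31 + 203)/(143 - 203)) = 127 + ((4*(-2) + 1)/7)*((31 + 203)/(143 - 203)) = 127 + ((-8 + 1)/7)*(234/(-60)) = 127 + ((1/7)*(-7))*(234*(-1/60)) = 127 - 1*(-39/10) = 127 + 39/10 = 1309/10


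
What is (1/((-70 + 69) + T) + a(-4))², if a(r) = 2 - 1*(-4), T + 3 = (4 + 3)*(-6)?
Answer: 75625/2116 ≈ 35.740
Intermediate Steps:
T = -45 (T = -3 + (4 + 3)*(-6) = -3 + 7*(-6) = -3 - 42 = -45)
a(r) = 6 (a(r) = 2 + 4 = 6)
(1/((-70 + 69) + T) + a(-4))² = (1/((-70 + 69) - 45) + 6)² = (1/(-1 - 45) + 6)² = (1/(-46) + 6)² = (-1/46 + 6)² = (275/46)² = 75625/2116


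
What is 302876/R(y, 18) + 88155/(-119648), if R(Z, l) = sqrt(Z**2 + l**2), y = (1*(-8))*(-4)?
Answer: -88155/119648 + 151438*sqrt(337)/337 ≈ 8248.6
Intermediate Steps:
y = 32 (y = -8*(-4) = 32)
302876/R(y, 18) + 88155/(-119648) = 302876/(sqrt(32**2 + 18**2)) + 88155/(-119648) = 302876/(sqrt(1024 + 324)) + 88155*(-1/119648) = 302876/(sqrt(1348)) - 88155/119648 = 302876/((2*sqrt(337))) - 88155/119648 = 302876*(sqrt(337)/674) - 88155/119648 = 151438*sqrt(337)/337 - 88155/119648 = -88155/119648 + 151438*sqrt(337)/337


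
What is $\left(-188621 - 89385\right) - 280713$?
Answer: $-558719$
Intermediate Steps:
$\left(-188621 - 89385\right) - 280713 = -278006 - 280713 = -558719$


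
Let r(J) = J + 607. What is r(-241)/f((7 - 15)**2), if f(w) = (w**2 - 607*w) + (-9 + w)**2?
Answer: -366/31727 ≈ -0.011536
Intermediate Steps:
r(J) = 607 + J
f(w) = w**2 + (-9 + w)**2 - 607*w
r(-241)/f((7 - 15)**2) = (607 - 241)/(81 - 625*(7 - 15)**2 + 2*((7 - 15)**2)**2) = 366/(81 - 625*(-8)**2 + 2*((-8)**2)**2) = 366/(81 - 625*64 + 2*64**2) = 366/(81 - 40000 + 2*4096) = 366/(81 - 40000 + 8192) = 366/(-31727) = 366*(-1/31727) = -366/31727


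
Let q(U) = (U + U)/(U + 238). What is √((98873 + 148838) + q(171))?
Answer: √41437483669/409 ≈ 497.71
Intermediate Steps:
q(U) = 2*U/(238 + U) (q(U) = (2*U)/(238 + U) = 2*U/(238 + U))
√((98873 + 148838) + q(171)) = √((98873 + 148838) + 2*171/(238 + 171)) = √(247711 + 2*171/409) = √(247711 + 2*171*(1/409)) = √(247711 + 342/409) = √(101314141/409) = √41437483669/409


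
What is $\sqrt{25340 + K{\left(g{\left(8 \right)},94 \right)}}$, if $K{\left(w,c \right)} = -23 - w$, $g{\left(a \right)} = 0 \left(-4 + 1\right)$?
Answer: $3 \sqrt{2813} \approx 159.11$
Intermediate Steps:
$g{\left(a \right)} = 0$ ($g{\left(a \right)} = 0 \left(-3\right) = 0$)
$\sqrt{25340 + K{\left(g{\left(8 \right)},94 \right)}} = \sqrt{25340 - 23} = \sqrt{25317} = 3 \sqrt{2813}$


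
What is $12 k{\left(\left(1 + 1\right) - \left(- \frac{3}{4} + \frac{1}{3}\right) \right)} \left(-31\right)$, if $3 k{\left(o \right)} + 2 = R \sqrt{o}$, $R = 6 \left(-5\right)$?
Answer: $248 + 620 \sqrt{87} \approx 6031.0$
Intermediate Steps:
$R = -30$
$k{\left(o \right)} = - \frac{2}{3} - 10 \sqrt{o}$ ($k{\left(o \right)} = - \frac{2}{3} + \frac{\left(-30\right) \sqrt{o}}{3} = - \frac{2}{3} - 10 \sqrt{o}$)
$12 k{\left(\left(1 + 1\right) - \left(- \frac{3}{4} + \frac{1}{3}\right) \right)} \left(-31\right) = 12 \left(- \frac{2}{3} - 10 \sqrt{\left(1 + 1\right) - \left(- \frac{3}{4} + \frac{1}{3}\right)}\right) \left(-31\right) = 12 \left(- \frac{2}{3} - 10 \sqrt{2 - - \frac{5}{12}}\right) \left(-31\right) = 12 \left(- \frac{2}{3} - 10 \sqrt{2 + \left(\frac{3}{4} - \frac{1}{3}\right)}\right) \left(-31\right) = 12 \left(- \frac{2}{3} - 10 \sqrt{2 + \frac{5}{12}}\right) \left(-31\right) = 12 \left(- \frac{2}{3} - 10 \sqrt{\frac{29}{12}}\right) \left(-31\right) = 12 \left(- \frac{2}{3} - 10 \frac{\sqrt{87}}{6}\right) \left(-31\right) = 12 \left(- \frac{2}{3} - \frac{5 \sqrt{87}}{3}\right) \left(-31\right) = \left(-8 - 20 \sqrt{87}\right) \left(-31\right) = 248 + 620 \sqrt{87}$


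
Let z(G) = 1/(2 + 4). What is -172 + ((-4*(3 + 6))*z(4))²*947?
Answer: 33920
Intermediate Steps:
z(G) = ⅙ (z(G) = 1/6 = ⅙)
-172 + ((-4*(3 + 6))*z(4))²*947 = -172 + (-4*(3 + 6)*(⅙))²*947 = -172 + (-4*9*(⅙))²*947 = -172 + (-36*⅙)²*947 = -172 + (-6)²*947 = -172 + 36*947 = -172 + 34092 = 33920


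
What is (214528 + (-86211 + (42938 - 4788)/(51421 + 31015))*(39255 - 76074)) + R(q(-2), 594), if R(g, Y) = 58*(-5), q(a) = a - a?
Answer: 130842419520821/41218 ≈ 3.1744e+9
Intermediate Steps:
q(a) = 0
R(g, Y) = -290
(214528 + (-86211 + (42938 - 4788)/(51421 + 31015))*(39255 - 76074)) + R(q(-2), 594) = (214528 + (-86211 + (42938 - 4788)/(51421 + 31015))*(39255 - 76074)) - 290 = (214528 + (-86211 + 38150/82436)*(-36819)) - 290 = (214528 + (-86211 + 38150*(1/82436))*(-36819)) - 290 = (214528 + (-86211 + 19075/41218)*(-36819)) - 290 = (214528 - 3553425923/41218*(-36819)) - 290 = (214528 + 130833589058937/41218) - 290 = 130842431474041/41218 - 290 = 130842419520821/41218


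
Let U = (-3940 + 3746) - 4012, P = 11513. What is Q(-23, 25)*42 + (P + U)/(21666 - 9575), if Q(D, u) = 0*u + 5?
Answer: 2546417/12091 ≈ 210.60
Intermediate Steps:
U = -4206 (U = -194 - 4012 = -4206)
Q(D, u) = 5 (Q(D, u) = 0 + 5 = 5)
Q(-23, 25)*42 + (P + U)/(21666 - 9575) = 5*42 + (11513 - 4206)/(21666 - 9575) = 210 + 7307/12091 = 2546417/12091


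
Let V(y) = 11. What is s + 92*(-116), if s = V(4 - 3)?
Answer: -10661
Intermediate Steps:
s = 11
s + 92*(-116) = 11 + 92*(-116) = 11 - 10672 = -10661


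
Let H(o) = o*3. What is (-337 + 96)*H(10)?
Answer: -7230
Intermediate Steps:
H(o) = 3*o
(-337 + 96)*H(10) = (-337 + 96)*(3*10) = -241*30 = -7230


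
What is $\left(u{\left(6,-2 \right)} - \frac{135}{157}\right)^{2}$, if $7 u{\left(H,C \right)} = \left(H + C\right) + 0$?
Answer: $\frac{100489}{1207801} \approx 0.0832$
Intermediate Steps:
$u{\left(H,C \right)} = \frac{C}{7} + \frac{H}{7}$ ($u{\left(H,C \right)} = \frac{\left(H + C\right) + 0}{7} = \frac{\left(C + H\right) + 0}{7} = \frac{C + H}{7} = \frac{C}{7} + \frac{H}{7}$)
$\left(u{\left(6,-2 \right)} - \frac{135}{157}\right)^{2} = \left(\left(\frac{1}{7} \left(-2\right) + \frac{1}{7} \cdot 6\right) - \frac{135}{157}\right)^{2} = \left(\left(- \frac{2}{7} + \frac{6}{7}\right) - \frac{135}{157}\right)^{2} = \left(\frac{4}{7} - \frac{135}{157}\right)^{2} = \left(- \frac{317}{1099}\right)^{2} = \frac{100489}{1207801}$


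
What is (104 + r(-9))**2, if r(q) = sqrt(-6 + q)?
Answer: (104 + I*sqrt(15))**2 ≈ 10801.0 + 805.58*I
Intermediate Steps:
(104 + r(-9))**2 = (104 + sqrt(-6 - 9))**2 = (104 + sqrt(-15))**2 = (104 + I*sqrt(15))**2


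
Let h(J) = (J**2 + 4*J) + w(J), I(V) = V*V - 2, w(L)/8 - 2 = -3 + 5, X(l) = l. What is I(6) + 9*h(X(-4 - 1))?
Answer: 367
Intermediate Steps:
w(L) = 32 (w(L) = 16 + 8*(-3 + 5) = 16 + 8*2 = 16 + 16 = 32)
I(V) = -2 + V**2 (I(V) = V**2 - 2 = -2 + V**2)
h(J) = 32 + J**2 + 4*J (h(J) = (J**2 + 4*J) + 32 = 32 + J**2 + 4*J)
I(6) + 9*h(X(-4 - 1)) = (-2 + 6**2) + 9*(32 + (-4 - 1)**2 + 4*(-4 - 1)) = (-2 + 36) + 9*(32 + (-5)**2 + 4*(-5)) = 34 + 9*(32 + 25 - 20) = 34 + 9*37 = 34 + 333 = 367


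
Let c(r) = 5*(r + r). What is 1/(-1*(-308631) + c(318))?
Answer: 1/311811 ≈ 3.2071e-6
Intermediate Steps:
c(r) = 10*r (c(r) = 5*(2*r) = 10*r)
1/(-1*(-308631) + c(318)) = 1/(-1*(-308631) + 10*318) = 1/(308631 + 3180) = 1/311811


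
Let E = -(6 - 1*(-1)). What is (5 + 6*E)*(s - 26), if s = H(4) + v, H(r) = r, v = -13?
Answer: 1295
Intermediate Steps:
E = -7 (E = -(6 + 1) = -1*7 = -7)
s = -9 (s = 4 - 13 = -9)
(5 + 6*E)*(s - 26) = (5 + 6*(-7))*(-9 - 26) = (5 - 42)*(-35) = -37*(-35) = 1295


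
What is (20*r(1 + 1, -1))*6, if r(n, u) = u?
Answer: -120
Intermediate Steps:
(20*r(1 + 1, -1))*6 = (20*(-1))*6 = -20*6 = -120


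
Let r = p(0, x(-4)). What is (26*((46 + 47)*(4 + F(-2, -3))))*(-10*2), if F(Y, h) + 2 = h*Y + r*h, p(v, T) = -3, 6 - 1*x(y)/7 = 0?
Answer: -822120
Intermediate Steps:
x(y) = 42 (x(y) = 42 - 7*0 = 42 + 0 = 42)
r = -3
F(Y, h) = -2 - 3*h + Y*h (F(Y, h) = -2 + (h*Y - 3*h) = -2 + (Y*h - 3*h) = -2 + (-3*h + Y*h) = -2 - 3*h + Y*h)
(26*((46 + 47)*(4 + F(-2, -3))))*(-10*2) = (26*((46 + 47)*(4 + (-2 - 3*(-3) - 2*(-3)))))*(-10*2) = (26*(93*(4 + (-2 + 9 + 6))))*(-20) = (26*(93*(4 + 13)))*(-20) = (26*(93*17))*(-20) = (26*1581)*(-20) = 41106*(-20) = -822120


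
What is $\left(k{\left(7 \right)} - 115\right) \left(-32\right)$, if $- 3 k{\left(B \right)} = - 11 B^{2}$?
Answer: $- \frac{6208}{3} \approx -2069.3$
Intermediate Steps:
$k{\left(B \right)} = \frac{11 B^{2}}{3}$ ($k{\left(B \right)} = - \frac{\left(-11\right) B^{2}}{3} = \frac{11 B^{2}}{3}$)
$\left(k{\left(7 \right)} - 115\right) \left(-32\right) = \left(\frac{11 \cdot 7^{2}}{3} - 115\right) \left(-32\right) = \left(\frac{11}{3} \cdot 49 - 115\right) \left(-32\right) = \left(\frac{539}{3} - 115\right) \left(-32\right) = \frac{194}{3} \left(-32\right) = - \frac{6208}{3}$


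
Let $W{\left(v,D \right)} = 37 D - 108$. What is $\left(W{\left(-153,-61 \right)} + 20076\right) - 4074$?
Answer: $13637$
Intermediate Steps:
$W{\left(v,D \right)} = -108 + 37 D$
$\left(W{\left(-153,-61 \right)} + 20076\right) - 4074 = \left(\left(-108 + 37 \left(-61\right)\right) + 20076\right) - 4074 = \left(\left(-108 - 2257\right) + 20076\right) - 4074 = \left(-2365 + 20076\right) - 4074 = 17711 - 4074 = 13637$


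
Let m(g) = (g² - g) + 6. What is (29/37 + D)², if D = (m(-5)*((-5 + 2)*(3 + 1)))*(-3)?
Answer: 2302176361/1369 ≈ 1.6816e+6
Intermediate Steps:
m(g) = 6 + g² - g
D = 1296 (D = ((6 + (-5)² - 1*(-5))*((-5 + 2)*(3 + 1)))*(-3) = ((6 + 25 + 5)*(-3*4))*(-3) = (36*(-12))*(-3) = -432*(-3) = 1296)
(29/37 + D)² = (29/37 + 1296)² = (47981/37)² = 2302176361/1369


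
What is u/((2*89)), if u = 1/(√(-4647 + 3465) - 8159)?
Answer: -8159/11849542414 - I*√1182/11849542414 ≈ -6.8855e-7 - 2.9014e-9*I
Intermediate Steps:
u = 1/(-8159 + I*√1182) (u = 1/(√(-1182) - 8159) = 1/(I*√1182 - 8159) = 1/(-8159 + I*√1182) ≈ -0.00012256 - 5.164e-7*I)
u/((2*89)) = (-8159/66570463 - I*√1182/66570463)/((2*89)) = (-8159/66570463 - I*√1182/66570463)/178 = (-8159/66570463 - I*√1182/66570463)*(1/178) = -8159/11849542414 - I*√1182/11849542414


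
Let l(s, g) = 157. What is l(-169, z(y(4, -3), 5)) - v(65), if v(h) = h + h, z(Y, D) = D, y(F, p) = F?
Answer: 27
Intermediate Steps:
v(h) = 2*h
l(-169, z(y(4, -3), 5)) - v(65) = 157 - 2*65 = 157 - 1*130 = 157 - 130 = 27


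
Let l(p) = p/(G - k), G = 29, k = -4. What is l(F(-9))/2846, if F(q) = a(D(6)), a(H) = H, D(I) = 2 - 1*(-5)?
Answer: 7/93918 ≈ 7.4533e-5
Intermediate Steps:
D(I) = 7 (D(I) = 2 + 5 = 7)
F(q) = 7
l(p) = p/33 (l(p) = p/(29 - 1*(-4)) = p/(29 + 4) = p/33)
l(F(-9))/2846 = ((1/33)*7)/2846 = (7/33)*(1/2846) = 7/93918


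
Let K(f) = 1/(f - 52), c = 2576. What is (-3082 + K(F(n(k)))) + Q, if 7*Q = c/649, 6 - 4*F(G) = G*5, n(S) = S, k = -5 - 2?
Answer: -333977546/108383 ≈ -3081.5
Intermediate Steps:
k = -7
F(G) = 3/2 - 5*G/4 (F(G) = 3/2 - G*5/4 = 3/2 - 5*G/4)
Q = 368/649 (Q = (2576/649)/7 = (2576*(1/649))/7 = (⅐)*(2576/649) = 368/649 ≈ 0.56703)
K(f) = 1/(-52 + f)
(-3082 + K(F(n(k)))) + Q = (-3082 + 1/(-52 + (3/2 - 5/4*(-7)))) + 368/649 = (-3082 + 1/(-52 + (3/2 + 35/4))) + 368/649 = (-3082 + 1/(-52 + 41/4)) + 368/649 = (-3082 + 1/(-167/4)) + 368/649 = (-3082 - 4/167) + 368/649 = -514698/167 + 368/649 = -333977546/108383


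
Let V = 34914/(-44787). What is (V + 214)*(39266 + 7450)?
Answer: 148704876288/14929 ≈ 9.9608e+6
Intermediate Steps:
V = -11638/14929 (V = 34914*(-1/44787) = -11638/14929 ≈ -0.77956)
(V + 214)*(39266 + 7450) = (-11638/14929 + 214)*(39266 + 7450) = (3183168/14929)*46716 = 148704876288/14929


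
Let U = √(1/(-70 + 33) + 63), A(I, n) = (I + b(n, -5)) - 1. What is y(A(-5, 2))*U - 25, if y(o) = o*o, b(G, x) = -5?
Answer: -25 + 121*√86210/37 ≈ 935.20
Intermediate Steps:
A(I, n) = -6 + I (A(I, n) = (I - 5) - 1 = (-5 + I) - 1 = -6 + I)
U = √86210/37 (U = √(1/(-37) + 63) = √(-1/37 + 63) = √(2330/37) = √86210/37 ≈ 7.9356)
y(o) = o²
y(A(-5, 2))*U - 25 = (-6 - 5)²*(√86210/37) - 25 = (-11)²*(√86210/37) - 25 = 121*(√86210/37) - 25 = 121*√86210/37 - 25 = -25 + 121*√86210/37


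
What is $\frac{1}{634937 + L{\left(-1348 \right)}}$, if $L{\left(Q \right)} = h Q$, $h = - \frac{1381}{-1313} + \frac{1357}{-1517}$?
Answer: $\frac{1991821}{1264258608149} \approx 1.5755 \cdot 10^{-6}$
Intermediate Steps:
$h = \frac{313236}{1991821}$ ($h = \left(-1381\right) \left(- \frac{1}{1313}\right) + 1357 \left(- \frac{1}{1517}\right) = \frac{1381}{1313} - \frac{1357}{1517} = \frac{313236}{1991821} \approx 0.15726$)
$L{\left(Q \right)} = \frac{313236 Q}{1991821}$
$\frac{1}{634937 + L{\left(-1348 \right)}} = \frac{1}{634937 + \frac{313236}{1991821} \left(-1348\right)} = \frac{1}{634937 - \frac{422242128}{1991821}} = \frac{1}{\frac{1264258608149}{1991821}} = \frac{1991821}{1264258608149}$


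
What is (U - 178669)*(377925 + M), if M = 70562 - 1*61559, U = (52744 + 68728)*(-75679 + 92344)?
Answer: 783201166697808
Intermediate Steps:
U = 2024330880 (U = 121472*16665 = 2024330880)
M = 9003 (M = 70562 - 61559 = 9003)
(U - 178669)*(377925 + M) = (2024330880 - 178669)*(377925 + 9003) = 2024152211*386928 = 783201166697808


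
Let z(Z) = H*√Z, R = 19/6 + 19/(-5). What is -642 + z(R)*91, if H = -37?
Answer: -642 - 3367*I*√570/30 ≈ -642.0 - 2679.5*I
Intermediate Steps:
R = -19/30 (R = 19*(⅙) + 19*(-⅕) = 19/6 - 19/5 = -19/30 ≈ -0.63333)
z(Z) = -37*√Z
-642 + z(R)*91 = -642 - 37*I*√570/30*91 = -642 - 3367*I*√570/30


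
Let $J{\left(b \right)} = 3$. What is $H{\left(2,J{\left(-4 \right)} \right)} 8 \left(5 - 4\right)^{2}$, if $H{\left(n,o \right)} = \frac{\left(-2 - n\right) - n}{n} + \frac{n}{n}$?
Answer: $-16$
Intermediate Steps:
$H{\left(n,o \right)} = 1 + \frac{-2 - 2 n}{n}$ ($H{\left(n,o \right)} = \frac{-2 - 2 n}{n} + 1 = 1 + \frac{-2 - 2 n}{n}$)
$H{\left(2,J{\left(-4 \right)} \right)} 8 \left(5 - 4\right)^{2} = \frac{-2 - 2}{2} \cdot 8 \left(5 - 4\right)^{2} = \frac{-2 - 2}{2} \cdot 8 \cdot 1^{2} = \frac{1}{2} \left(-4\right) 8 \cdot 1 = \left(-2\right) 8 \cdot 1 = \left(-16\right) 1 = -16$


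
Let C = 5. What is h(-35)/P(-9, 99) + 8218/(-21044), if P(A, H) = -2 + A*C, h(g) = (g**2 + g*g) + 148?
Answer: -27529279/494534 ≈ -55.667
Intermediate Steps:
h(g) = 148 + 2*g**2 (h(g) = (g**2 + g**2) + 148 = 2*g**2 + 148 = 148 + 2*g**2)
P(A, H) = -2 + 5*A (P(A, H) = -2 + A*5 = -2 + 5*A)
h(-35)/P(-9, 99) + 8218/(-21044) = (148 + 2*(-35)**2)/(-2 + 5*(-9)) + 8218/(-21044) = (148 + 2*1225)/(-2 - 45) + 8218*(-1/21044) = (148 + 2450)/(-47) - 4109/10522 = 2598*(-1/47) - 4109/10522 = -2598/47 - 4109/10522 = -27529279/494534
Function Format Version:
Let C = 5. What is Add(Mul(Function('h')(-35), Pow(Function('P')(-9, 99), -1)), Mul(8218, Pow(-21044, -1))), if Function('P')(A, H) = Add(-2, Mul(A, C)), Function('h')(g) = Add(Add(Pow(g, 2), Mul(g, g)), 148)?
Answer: Rational(-27529279, 494534) ≈ -55.667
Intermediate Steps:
Function('h')(g) = Add(148, Mul(2, Pow(g, 2))) (Function('h')(g) = Add(Add(Pow(g, 2), Pow(g, 2)), 148) = Add(Mul(2, Pow(g, 2)), 148) = Add(148, Mul(2, Pow(g, 2))))
Function('P')(A, H) = Add(-2, Mul(5, A)) (Function('P')(A, H) = Add(-2, Mul(A, 5)) = Add(-2, Mul(5, A)))
Add(Mul(Function('h')(-35), Pow(Function('P')(-9, 99), -1)), Mul(8218, Pow(-21044, -1))) = Add(Mul(Add(148, Mul(2, Pow(-35, 2))), Pow(Add(-2, Mul(5, -9)), -1)), Mul(8218, Pow(-21044, -1))) = Add(Mul(Add(148, Mul(2, 1225)), Pow(Add(-2, -45), -1)), Mul(8218, Rational(-1, 21044))) = Add(Mul(Add(148, 2450), Pow(-47, -1)), Rational(-4109, 10522)) = Add(Mul(2598, Rational(-1, 47)), Rational(-4109, 10522)) = Add(Rational(-2598, 47), Rational(-4109, 10522)) = Rational(-27529279, 494534)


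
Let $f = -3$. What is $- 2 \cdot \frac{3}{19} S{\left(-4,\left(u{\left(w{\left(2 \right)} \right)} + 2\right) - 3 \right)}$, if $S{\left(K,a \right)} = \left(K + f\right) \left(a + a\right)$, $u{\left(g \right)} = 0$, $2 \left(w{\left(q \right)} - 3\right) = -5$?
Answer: $- \frac{84}{19} \approx -4.4211$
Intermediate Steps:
$w{\left(q \right)} = \frac{1}{2}$ ($w{\left(q \right)} = 3 + \frac{1}{2} \left(-5\right) = 3 - \frac{5}{2} = \frac{1}{2}$)
$S{\left(K,a \right)} = 2 a \left(-3 + K\right)$ ($S{\left(K,a \right)} = \left(K - 3\right) \left(a + a\right) = \left(-3 + K\right) 2 a = 2 a \left(-3 + K\right)$)
$- 2 \cdot \frac{3}{19} S{\left(-4,\left(u{\left(w{\left(2 \right)} \right)} + 2\right) - 3 \right)} = - 2 \cdot \frac{3}{19} \cdot 2 \left(\left(0 + 2\right) - 3\right) \left(-3 - 4\right) = - 2 \cdot 3 \cdot \frac{1}{19} \cdot 2 \left(2 - 3\right) \left(-7\right) = \left(-2\right) \frac{3}{19} \cdot 2 \left(-1\right) \left(-7\right) = \left(- \frac{6}{19}\right) 14 = - \frac{84}{19}$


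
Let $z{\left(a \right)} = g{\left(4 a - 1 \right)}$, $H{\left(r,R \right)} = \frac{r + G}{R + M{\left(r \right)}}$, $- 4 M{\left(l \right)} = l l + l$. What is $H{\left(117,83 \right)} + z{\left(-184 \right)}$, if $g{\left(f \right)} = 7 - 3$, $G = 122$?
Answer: $\frac{26470}{6737} \approx 3.929$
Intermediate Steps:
$M{\left(l \right)} = - \frac{l}{4} - \frac{l^{2}}{4}$ ($M{\left(l \right)} = - \frac{l l + l}{4} = - \frac{l^{2} + l}{4} = - \frac{l + l^{2}}{4} = - \frac{l}{4} - \frac{l^{2}}{4}$)
$H{\left(r,R \right)} = \frac{122 + r}{R - \frac{r \left(1 + r\right)}{4}}$ ($H{\left(r,R \right)} = \frac{r + 122}{R - \frac{r \left(1 + r\right)}{4}} = \frac{122 + r}{R - \frac{r \left(1 + r\right)}{4}}$)
$g{\left(f \right)} = 4$
$z{\left(a \right)} = 4$
$H{\left(117,83 \right)} + z{\left(-184 \right)} = \frac{4 \left(122 + 117\right)}{4 \cdot 83 - 117 \left(1 + 117\right)} + 4 = 4 \frac{1}{332 - 117 \cdot 118} \cdot 239 + 4 = 4 \frac{1}{332 - 13806} \cdot 239 + 4 = 4 \frac{1}{-13474} \cdot 239 + 4 = 4 \left(- \frac{1}{13474}\right) 239 + 4 = - \frac{478}{6737} + 4 = \frac{26470}{6737}$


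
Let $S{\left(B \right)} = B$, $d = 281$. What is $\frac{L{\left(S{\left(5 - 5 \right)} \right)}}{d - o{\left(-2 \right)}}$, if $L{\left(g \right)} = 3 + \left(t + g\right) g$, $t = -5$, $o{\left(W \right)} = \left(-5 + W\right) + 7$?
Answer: $\frac{3}{281} \approx 0.010676$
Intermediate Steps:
$o{\left(W \right)} = 2 + W$
$L{\left(g \right)} = 3 + g \left(-5 + g\right)$ ($L{\left(g \right)} = 3 + \left(-5 + g\right) g = 3 + g \left(-5 + g\right)$)
$\frac{L{\left(S{\left(5 - 5 \right)} \right)}}{d - o{\left(-2 \right)}} = \frac{3 + \left(5 - 5\right)^{2} - 5 \left(5 - 5\right)}{281 - \left(2 - 2\right)} = \frac{3 + \left(5 - 5\right)^{2} - 5 \left(5 - 5\right)}{281 - 0} = \frac{3 + 0^{2} - 0}{281 + 0} = \frac{3 + 0 + 0}{281} = 3 \cdot \frac{1}{281} = \frac{3}{281}$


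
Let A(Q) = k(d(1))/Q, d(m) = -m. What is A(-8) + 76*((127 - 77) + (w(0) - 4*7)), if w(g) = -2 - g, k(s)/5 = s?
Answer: 12165/8 ≈ 1520.6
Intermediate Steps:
k(s) = 5*s
A(Q) = -5/Q (A(Q) = (5*(-1*1))/Q = (5*(-1))/Q = -5/Q)
A(-8) + 76*((127 - 77) + (w(0) - 4*7)) = -5/(-8) + 76*((127 - 77) + ((-2 - 1*0) - 4*7)) = -5*(-⅛) + 76*(50 + ((-2 + 0) - 28)) = 5/8 + 76*(50 + (-2 - 28)) = 5/8 + 76*(50 - 30) = 5/8 + 76*20 = 5/8 + 1520 = 12165/8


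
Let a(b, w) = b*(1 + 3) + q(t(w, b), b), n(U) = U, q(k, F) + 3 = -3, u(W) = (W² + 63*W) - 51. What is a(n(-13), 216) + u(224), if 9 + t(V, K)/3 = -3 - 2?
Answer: 64179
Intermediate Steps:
t(V, K) = -42 (t(V, K) = -27 + 3*(-3 - 2) = -27 + 3*(-5) = -27 - 15 = -42)
u(W) = -51 + W² + 63*W
q(k, F) = -6 (q(k, F) = -3 - 3 = -6)
a(b, w) = -6 + 4*b (a(b, w) = b*(1 + 3) - 6 = b*4 - 6 = 4*b - 6 = -6 + 4*b)
a(n(-13), 216) + u(224) = (-6 + 4*(-13)) + (-51 + 224² + 63*224) = (-6 - 52) + (-51 + 50176 + 14112) = -58 + 64237 = 64179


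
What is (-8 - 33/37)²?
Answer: 108241/1369 ≈ 79.066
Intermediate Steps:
(-8 - 33/37)² = (-329/37)² = 108241/1369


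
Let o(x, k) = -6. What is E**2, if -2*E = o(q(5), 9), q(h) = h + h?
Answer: 9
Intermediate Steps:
q(h) = 2*h
E = 3 (E = -1/2*(-6) = 3)
E**2 = 3**2 = 9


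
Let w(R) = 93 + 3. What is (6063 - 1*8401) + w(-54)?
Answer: -2242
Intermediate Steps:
w(R) = 96
(6063 - 1*8401) + w(-54) = (6063 - 1*8401) + 96 = (6063 - 8401) + 96 = -2338 + 96 = -2242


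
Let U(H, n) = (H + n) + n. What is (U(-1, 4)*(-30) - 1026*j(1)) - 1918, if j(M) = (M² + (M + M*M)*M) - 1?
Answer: -4180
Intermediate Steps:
U(H, n) = H + 2*n
j(M) = -1 + M² + M*(M + M²) (j(M) = (M² + (M + M²)*M) - 1 = (M² + M*(M + M²)) - 1 = -1 + M² + M*(M + M²))
(U(-1, 4)*(-30) - 1026*j(1)) - 1918 = ((-1 + 2*4)*(-30) - 1026*(-1 + 1³ + 2*1²)) - 1918 = ((-1 + 8)*(-30) - 1026*(-1 + 1 + 2*1)) - 1918 = (7*(-30) - 1026*(-1 + 1 + 2)) - 1918 = (-210 - 1026*2) - 1918 = (-210 - 2052) - 1918 = -2262 - 1918 = -4180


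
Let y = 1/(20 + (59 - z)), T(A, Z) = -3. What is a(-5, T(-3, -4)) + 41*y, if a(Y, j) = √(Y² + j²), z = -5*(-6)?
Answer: 41/49 + √34 ≈ 6.6677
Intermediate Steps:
z = 30
y = 1/49 (y = 1/(20 + (59 - 1*30)) = 1/(20 + (59 - 30)) = 1/(20 + 29) = 1/49 ≈ 0.020408)
a(-5, T(-3, -4)) + 41*y = √((-5)² + (-3)²) + 41*(1/49) = √(25 + 9) + 41/49 = √34 + 41/49 = 41/49 + √34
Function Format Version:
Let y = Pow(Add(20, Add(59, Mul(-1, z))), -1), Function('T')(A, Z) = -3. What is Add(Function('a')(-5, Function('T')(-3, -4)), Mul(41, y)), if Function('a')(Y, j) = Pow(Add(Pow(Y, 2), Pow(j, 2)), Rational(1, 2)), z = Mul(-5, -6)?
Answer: Add(Rational(41, 49), Pow(34, Rational(1, 2))) ≈ 6.6677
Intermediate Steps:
z = 30
y = Rational(1, 49) (y = Pow(Add(20, Add(59, Mul(-1, 30))), -1) = Pow(Add(20, Add(59, -30)), -1) = Pow(Add(20, 29), -1) = Pow(49, -1) = Rational(1, 49) ≈ 0.020408)
Add(Function('a')(-5, Function('T')(-3, -4)), Mul(41, y)) = Add(Pow(Add(Pow(-5, 2), Pow(-3, 2)), Rational(1, 2)), Mul(41, Rational(1, 49))) = Add(Pow(Add(25, 9), Rational(1, 2)), Rational(41, 49)) = Add(Pow(34, Rational(1, 2)), Rational(41, 49)) = Add(Rational(41, 49), Pow(34, Rational(1, 2)))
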